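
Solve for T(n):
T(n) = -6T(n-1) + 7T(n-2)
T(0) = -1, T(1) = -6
Characteristic equation: x² + 6x - 7 = 0, which factors as (x - (-7))(x - (1)) = 0.
Roots r₁ = -7, r₂ = 1 (distinct).
General solution: T(n) = A·(-7)^n + B·(1)^n.
From T(0) = -1: A + B = -1.
From T(1) = -6: -7A + B = -6.
Solving: A = \frac{5}{8}, B = - \frac{13}{8}.
So T(n) = \frac{5 \left(-7\right)^{n}}{8} - \frac{13}{8}.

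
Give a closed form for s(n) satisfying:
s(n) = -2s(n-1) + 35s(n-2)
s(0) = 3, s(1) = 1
Characteristic equation: x² + 2x - 35 = 0, which factors as (x - (-7))(x - (5)) = 0.
Roots r₁ = -7, r₂ = 5 (distinct).
General solution: s(n) = A·(-7)^n + B·(5)^n.
From s(0) = 3: A + B = 3.
From s(1) = 1: -7A + 5B = 1.
Solving: A = \frac{7}{6}, B = \frac{11}{6}.
So s(n) = \frac{7 \left(-7\right)^{n}}{6} + \frac{11 \cdot 5^{n}}{6}.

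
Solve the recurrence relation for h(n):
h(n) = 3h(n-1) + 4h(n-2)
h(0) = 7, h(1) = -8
Characteristic equation: x² - 3x - 4 = 0, which factors as (x - (4))(x - (-1)) = 0.
Roots r₁ = 4, r₂ = -1 (distinct).
General solution: h(n) = A·(4)^n + B·(-1)^n.
From h(0) = 7: A + B = 7.
From h(1) = -8: 4A - B = -8.
Solving: A = - \frac{1}{5}, B = \frac{36}{5}.
So h(n) = \frac{36 \left(-1\right)^{n}}{5} - \frac{4^{n}}{5}.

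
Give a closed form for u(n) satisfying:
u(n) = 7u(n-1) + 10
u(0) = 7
First-order linear non-homogeneous.
Homogeneous solution: u_h(n) = A·(7)^n.
Try constant particular solution u_p = K: K = 7K + 10 ⇒ K = - \frac{5}{3}.
General: u(n) = A·(7)^n - \frac{5}{3}.
Apply u(0) = 7: A - \frac{5}{3} = 7 ⇒ A = \frac{26}{3}.
So u(n) = \frac{26 \cdot 7^{n}}{3} - \frac{5}{3}.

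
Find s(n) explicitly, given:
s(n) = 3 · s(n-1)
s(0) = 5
Pure geometric recurrence with ratio 3.
By induction s(n) = s(0) · (3)^n = 5 \cdot 3^{n}.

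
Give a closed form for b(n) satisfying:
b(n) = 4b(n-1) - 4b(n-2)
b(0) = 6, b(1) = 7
Characteristic equation: x² - 4x + 4 = 0, which is (x - (2))².
Repeated root r = 2.
General solution: b(n) = (A + Bn)·(2)^n.
From b(0) = 6: A = 6.
From b(1) = 7: (A + B)·(2) = 7 ⇒ B = - \frac{5}{2}.
So b(n) = \left(6 - \frac{5 n}{2}\right) \cdot (2)^n.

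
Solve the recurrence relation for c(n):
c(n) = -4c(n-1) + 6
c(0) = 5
First-order linear non-homogeneous.
Homogeneous solution: c_h(n) = A·(-4)^n.
Try constant particular solution c_p = K: K = -4K + 6 ⇒ K = \frac{6}{5}.
General: c(n) = A·(-4)^n + \frac{6}{5}.
Apply c(0) = 5: A + \frac{6}{5} = 5 ⇒ A = \frac{19}{5}.
So c(n) = \frac{19 \left(-4\right)^{n}}{5} + \frac{6}{5}.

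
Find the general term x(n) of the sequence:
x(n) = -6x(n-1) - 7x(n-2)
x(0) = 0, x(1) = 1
Characteristic equation: x² + 6x + 7 = 0.
Discriminant Δ = (-6)² + 4·(-7) = 8.
Roots r₁,₂ = (-6 ± √8)/2, so r₁ = -3 + \sqrt{2}, r₂ = -3 - \sqrt{2}.
General solution: x(n) = A·r₁^n + B·r₂^n.
From the initial conditions, A + B = 0 and r₁A + r₂B = 1.
Since r₁ - r₂ = √8: A = (1 - (0)r₂)/√8 = \frac{\sqrt{2}}{4}, and B = 0 - A = - \frac{\sqrt{2}}{4}.
So x(n) = \left(\frac{\sqrt{2}}{4}\right)\left(-3 + \sqrt{2}\right)^n + \left(- \frac{\sqrt{2}}{4}\right)\left(-3 - \sqrt{2}\right)^n.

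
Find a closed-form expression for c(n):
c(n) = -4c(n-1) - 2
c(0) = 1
First-order linear non-homogeneous.
Homogeneous solution: c_h(n) = A·(-4)^n.
Try constant particular solution c_p = K: K = -4K - 2 ⇒ K = - \frac{2}{5}.
General: c(n) = A·(-4)^n - \frac{2}{5}.
Apply c(0) = 1: A - \frac{2}{5} = 1 ⇒ A = \frac{7}{5}.
So c(n) = \frac{7 \left(-4\right)^{n}}{5} - \frac{2}{5}.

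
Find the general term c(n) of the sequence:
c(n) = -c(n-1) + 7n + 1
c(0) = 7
First-order linear with linear forcing.
Homogeneous solution: c_h(n) = A·(-1)^n.
Try particular c_p(n) = pn + q. Substituting:
  pn + q = -(p(n-1) + q) + 7n + 1.
Matching the n-coefficient: p = -p + 7 ⇒ p = \frac{7}{2}.
Matching constants: q = p - q + 1 ⇒ q = \frac{9}{4}.
General: c(n) = A·(-1)^n + \frac{7 n}{2} + \frac{9}{4}.
Apply c(0) = 7: A + \frac{9}{4} = 7 ⇒ A = \frac{19}{4}.
So c(n) = \frac{19 \left(-1\right)^{n}}{4} + \frac{7 n}{2} + \frac{9}{4}.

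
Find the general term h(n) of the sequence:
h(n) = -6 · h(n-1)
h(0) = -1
Pure geometric recurrence with ratio -6.
By induction h(n) = h(0) · (-6)^n = - \left(-6\right)^{n}.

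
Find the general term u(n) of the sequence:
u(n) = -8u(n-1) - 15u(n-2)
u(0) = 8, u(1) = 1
Characteristic equation: x² + 8x + 15 = 0, which factors as (x - (-5))(x - (-3)) = 0.
Roots r₁ = -5, r₂ = -3 (distinct).
General solution: u(n) = A·(-5)^n + B·(-3)^n.
From u(0) = 8: A + B = 8.
From u(1) = 1: -5A - 3B = 1.
Solving: A = - \frac{25}{2}, B = \frac{41}{2}.
So u(n) = \frac{41 \left(-3\right)^{n}}{2} - \frac{25 \left(-5\right)^{n}}{2}.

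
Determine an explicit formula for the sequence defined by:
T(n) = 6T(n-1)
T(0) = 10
This is a homogeneous first-order recurrence with ratio 6.
By induction T(n) = T(0) · (6)^n = 10 \cdot 6^{n}.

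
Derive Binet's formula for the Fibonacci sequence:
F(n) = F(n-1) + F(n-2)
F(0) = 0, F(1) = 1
This is the Fibonacci sequence.
Characteristic equation: x² - x - 1 = 0; roots r₁ = \frac{1}{2} + \frac{\sqrt{5}}{2}, r₂ = \frac{1}{2} - \frac{\sqrt{5}}{2}.
General: F(n) = A·r₁^n + B·r₂^n. Solving with F(0)=0, F(1)=1 gives A = \frac{\sqrt{5}}{5}, B = - \frac{\sqrt{5}}{5}.
So F(n) = \frac{2^{- n} \sqrt{5} \left(- \left(1 - \sqrt{5}\right)^{n} + \left(1 + \sqrt{5}\right)^{n}\right)}{5}.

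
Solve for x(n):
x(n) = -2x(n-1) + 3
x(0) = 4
First-order linear non-homogeneous.
Homogeneous solution: x_h(n) = A·(-2)^n.
Try constant particular solution x_p = K: K = -2K + 3 ⇒ K = 1.
General: x(n) = A·(-2)^n + 1.
Apply x(0) = 4: A + 1 = 4 ⇒ A = 3.
So x(n) = 3 \left(-2\right)^{n} + 1.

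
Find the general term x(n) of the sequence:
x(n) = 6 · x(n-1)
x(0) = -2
Pure geometric recurrence with ratio 6.
By induction x(n) = x(0) · (6)^n = - 2 \cdot 6^{n}.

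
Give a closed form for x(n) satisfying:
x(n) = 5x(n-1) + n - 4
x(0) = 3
First-order linear with linear forcing.
Homogeneous solution: x_h(n) = A·(5)^n.
Try particular x_p(n) = pn + q. Substituting:
  pn + q = 5(p(n-1) + q) + n - 4.
Matching the n-coefficient: p = 5p + 1 ⇒ p = - \frac{1}{4}.
Matching constants: q = -5p + 5q - 4 ⇒ q = \frac{11}{16}.
General: x(n) = A·(5)^n - \frac{n}{4} + \frac{11}{16}.
Apply x(0) = 3: A + \frac{11}{16} = 3 ⇒ A = \frac{37}{16}.
So x(n) = \frac{37 \cdot 5^{n}}{16} - \frac{n}{4} + \frac{11}{16}.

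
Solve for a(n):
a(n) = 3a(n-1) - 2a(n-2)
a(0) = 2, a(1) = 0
Characteristic equation: x² - 3x + 2 = 0, which factors as (x - (2))(x - (1)) = 0.
Roots r₁ = 2, r₂ = 1 (distinct).
General solution: a(n) = A·(2)^n + B·(1)^n.
From a(0) = 2: A + B = 2.
From a(1) = 0: 2A + B = 0.
Solving: A = -2, B = 4.
So a(n) = 4 - 2 \cdot 2^{n}.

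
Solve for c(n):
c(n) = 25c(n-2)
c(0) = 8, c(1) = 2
Characteristic equation: x² - 25 = 0, which factors as (x - (5))(x - (-5)) = 0.
Roots r₁ = 5, r₂ = -5 (distinct).
General solution: c(n) = A·(5)^n + B·(-5)^n.
From c(0) = 8: A + B = 8.
From c(1) = 2: 5A - 5B = 2.
Solving: A = \frac{21}{5}, B = \frac{19}{5}.
So c(n) = \frac{19 \left(-5\right)^{n}}{5} + \frac{21 \cdot 5^{n}}{5}.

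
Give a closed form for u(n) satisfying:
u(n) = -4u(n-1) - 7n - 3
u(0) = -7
First-order linear with linear forcing.
Homogeneous solution: u_h(n) = A·(-4)^n.
Try particular u_p(n) = pn + q. Substituting:
  pn + q = -4(p(n-1) + q) - 7n - 3.
Matching the n-coefficient: p = -4p - 7 ⇒ p = - \frac{7}{5}.
Matching constants: q = 4p - 4q - 3 ⇒ q = - \frac{43}{25}.
General: u(n) = A·(-4)^n - \frac{7 n}{5} - \frac{43}{25}.
Apply u(0) = -7: A - \frac{43}{25} = -7 ⇒ A = - \frac{132}{25}.
So u(n) = - \frac{132 \left(-4\right)^{n}}{25} - \frac{7 n}{5} - \frac{43}{25}.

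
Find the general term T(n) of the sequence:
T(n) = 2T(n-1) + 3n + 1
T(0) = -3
First-order linear with linear forcing.
Homogeneous solution: T_h(n) = A·(2)^n.
Try particular T_p(n) = pn + q. Substituting:
  pn + q = 2(p(n-1) + q) + 3n + 1.
Matching the n-coefficient: p = 2p + 3 ⇒ p = -3.
Matching constants: q = -2p + 2q + 1 ⇒ q = -7.
General: T(n) = A·(2)^n - 3 n - 7.
Apply T(0) = -3: A - 7 = -3 ⇒ A = 4.
So T(n) = 4 \cdot 2^{n} - 3 n - 7.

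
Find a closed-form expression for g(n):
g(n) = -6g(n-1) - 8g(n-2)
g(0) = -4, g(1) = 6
Characteristic equation: x² + 6x + 8 = 0, which factors as (x - (-4))(x - (-2)) = 0.
Roots r₁ = -4, r₂ = -2 (distinct).
General solution: g(n) = A·(-4)^n + B·(-2)^n.
From g(0) = -4: A + B = -4.
From g(1) = 6: -4A - 2B = 6.
Solving: A = 1, B = -5.
So g(n) = - 5 \left(-2\right)^{n} + \left(-4\right)^{n}.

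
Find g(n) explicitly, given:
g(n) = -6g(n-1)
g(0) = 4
This is a homogeneous first-order recurrence with ratio -6.
By induction g(n) = g(0) · (-6)^n = 4 \left(-6\right)^{n}.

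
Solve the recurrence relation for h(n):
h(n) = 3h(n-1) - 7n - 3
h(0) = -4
First-order linear with linear forcing.
Homogeneous solution: h_h(n) = A·(3)^n.
Try particular h_p(n) = pn + q. Substituting:
  pn + q = 3(p(n-1) + q) - 7n - 3.
Matching the n-coefficient: p = 3p - 7 ⇒ p = \frac{7}{2}.
Matching constants: q = -3p + 3q - 3 ⇒ q = \frac{27}{4}.
General: h(n) = A·(3)^n + \frac{7 n}{2} + \frac{27}{4}.
Apply h(0) = -4: A + \frac{27}{4} = -4 ⇒ A = - \frac{43}{4}.
So h(n) = - \frac{43 \cdot 3^{n}}{4} + \frac{7 n}{2} + \frac{27}{4}.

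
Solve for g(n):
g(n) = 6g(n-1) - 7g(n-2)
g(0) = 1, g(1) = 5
Characteristic equation: x² - 6x + 7 = 0.
Discriminant Δ = (6)² + 4·(-7) = 8.
Roots r₁,₂ = (6 ± √8)/2, so r₁ = \sqrt{2} + 3, r₂ = 3 - \sqrt{2}.
General solution: g(n) = A·r₁^n + B·r₂^n.
From the initial conditions, A + B = 1 and r₁A + r₂B = 5.
Since r₁ - r₂ = √8: A = (5 - (1)r₂)/√8 = \frac{1}{2} + \frac{\sqrt{2}}{2}, and B = 1 - A = \frac{1}{2} - \frac{\sqrt{2}}{2}.
So g(n) = \left(\frac{1}{2} + \frac{\sqrt{2}}{2}\right)\left(\sqrt{2} + 3\right)^n + \left(\frac{1}{2} - \frac{\sqrt{2}}{2}\right)\left(3 - \sqrt{2}\right)^n.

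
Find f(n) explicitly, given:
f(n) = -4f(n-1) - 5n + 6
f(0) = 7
First-order linear with linear forcing.
Homogeneous solution: f_h(n) = A·(-4)^n.
Try particular f_p(n) = pn + q. Substituting:
  pn + q = -4(p(n-1) + q) - 5n + 6.
Matching the n-coefficient: p = -4p - 5 ⇒ p = -1.
Matching constants: q = 4p - 4q + 6 ⇒ q = \frac{2}{5}.
General: f(n) = A·(-4)^n - n + \frac{2}{5}.
Apply f(0) = 7: A + \frac{2}{5} = 7 ⇒ A = \frac{33}{5}.
So f(n) = \frac{33 \left(-4\right)^{n}}{5} - n + \frac{2}{5}.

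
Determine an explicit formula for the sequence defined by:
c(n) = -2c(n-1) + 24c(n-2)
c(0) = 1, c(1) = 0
Characteristic equation: x² + 2x - 24 = 0, which factors as (x - (-6))(x - (4)) = 0.
Roots r₁ = -6, r₂ = 4 (distinct).
General solution: c(n) = A·(-6)^n + B·(4)^n.
From c(0) = 1: A + B = 1.
From c(1) = 0: -6A + 4B = 0.
Solving: A = \frac{2}{5}, B = \frac{3}{5}.
So c(n) = \frac{2 \left(-6\right)^{n}}{5} + \frac{3 \cdot 4^{n}}{5}.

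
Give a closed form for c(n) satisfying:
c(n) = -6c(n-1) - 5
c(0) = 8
First-order linear non-homogeneous.
Homogeneous solution: c_h(n) = A·(-6)^n.
Try constant particular solution c_p = K: K = -6K - 5 ⇒ K = - \frac{5}{7}.
General: c(n) = A·(-6)^n - \frac{5}{7}.
Apply c(0) = 8: A - \frac{5}{7} = 8 ⇒ A = \frac{61}{7}.
So c(n) = \frac{61 \left(-6\right)^{n}}{7} - \frac{5}{7}.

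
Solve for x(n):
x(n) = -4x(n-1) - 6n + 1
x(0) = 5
First-order linear with linear forcing.
Homogeneous solution: x_h(n) = A·(-4)^n.
Try particular x_p(n) = pn + q. Substituting:
  pn + q = -4(p(n-1) + q) - 6n + 1.
Matching the n-coefficient: p = -4p - 6 ⇒ p = - \frac{6}{5}.
Matching constants: q = 4p - 4q + 1 ⇒ q = - \frac{19}{25}.
General: x(n) = A·(-4)^n - \frac{6 n}{5} - \frac{19}{25}.
Apply x(0) = 5: A - \frac{19}{25} = 5 ⇒ A = \frac{144}{25}.
So x(n) = \frac{144 \left(-4\right)^{n}}{25} - \frac{6 n}{5} - \frac{19}{25}.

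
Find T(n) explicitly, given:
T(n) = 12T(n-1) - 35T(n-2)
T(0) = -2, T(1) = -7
Characteristic equation: x² - 12x + 35 = 0, which factors as (x - (7))(x - (5)) = 0.
Roots r₁ = 7, r₂ = 5 (distinct).
General solution: T(n) = A·(7)^n + B·(5)^n.
From T(0) = -2: A + B = -2.
From T(1) = -7: 7A + 5B = -7.
Solving: A = \frac{3}{2}, B = - \frac{7}{2}.
So T(n) = - \frac{7 \cdot 5^{n}}{2} + \frac{3 \cdot 7^{n}}{2}.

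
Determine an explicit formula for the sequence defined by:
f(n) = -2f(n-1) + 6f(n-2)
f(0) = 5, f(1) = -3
Characteristic equation: x² + 2x - 6 = 0.
Discriminant Δ = (-2)² + 4·(6) = 28.
Roots r₁,₂ = (-2 ± √28)/2, so r₁ = -1 + \sqrt{7}, r₂ = - \sqrt{7} - 1.
General solution: f(n) = A·r₁^n + B·r₂^n.
From the initial conditions, A + B = 5 and r₁A + r₂B = -3.
Since r₁ - r₂ = √28: A = (-3 - (5)r₂)/√28 = \frac{\sqrt{7}}{7} + \frac{5}{2}, and B = 5 - A = \frac{5}{2} - \frac{\sqrt{7}}{7}.
So f(n) = \left(\frac{\sqrt{7}}{7} + \frac{5}{2}\right)\left(-1 + \sqrt{7}\right)^n + \left(\frac{5}{2} - \frac{\sqrt{7}}{7}\right)\left(- \sqrt{7} - 1\right)^n.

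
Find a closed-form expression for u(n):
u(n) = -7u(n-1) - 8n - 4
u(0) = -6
First-order linear with linear forcing.
Homogeneous solution: u_h(n) = A·(-7)^n.
Try particular u_p(n) = pn + q. Substituting:
  pn + q = -7(p(n-1) + q) - 8n - 4.
Matching the n-coefficient: p = -7p - 8 ⇒ p = -1.
Matching constants: q = 7p - 7q - 4 ⇒ q = - \frac{11}{8}.
General: u(n) = A·(-7)^n - n - \frac{11}{8}.
Apply u(0) = -6: A - \frac{11}{8} = -6 ⇒ A = - \frac{37}{8}.
So u(n) = - \frac{37 \left(-7\right)^{n}}{8} - n - \frac{11}{8}.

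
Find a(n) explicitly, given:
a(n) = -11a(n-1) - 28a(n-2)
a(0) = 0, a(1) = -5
Characteristic equation: x² + 11x + 28 = 0, which factors as (x - (-7))(x - (-4)) = 0.
Roots r₁ = -7, r₂ = -4 (distinct).
General solution: a(n) = A·(-7)^n + B·(-4)^n.
From a(0) = 0: A + B = 0.
From a(1) = -5: -7A - 4B = -5.
Solving: A = \frac{5}{3}, B = - \frac{5}{3}.
So a(n) = - \frac{5 \left(-4\right)^{n}}{3} + \frac{5 \left(-7\right)^{n}}{3}.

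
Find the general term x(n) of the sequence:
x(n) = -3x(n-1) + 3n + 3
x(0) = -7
First-order linear with linear forcing.
Homogeneous solution: x_h(n) = A·(-3)^n.
Try particular x_p(n) = pn + q. Substituting:
  pn + q = -3(p(n-1) + q) + 3n + 3.
Matching the n-coefficient: p = -3p + 3 ⇒ p = \frac{3}{4}.
Matching constants: q = 3p - 3q + 3 ⇒ q = \frac{21}{16}.
General: x(n) = A·(-3)^n + \frac{3 n}{4} + \frac{21}{16}.
Apply x(0) = -7: A + \frac{21}{16} = -7 ⇒ A = - \frac{133}{16}.
So x(n) = - \frac{133 \left(-3\right)^{n}}{16} + \frac{3 n}{4} + \frac{21}{16}.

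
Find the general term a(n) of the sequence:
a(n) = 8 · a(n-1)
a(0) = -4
Pure geometric recurrence with ratio 8.
By induction a(n) = a(0) · (8)^n = - 4 \cdot 8^{n}.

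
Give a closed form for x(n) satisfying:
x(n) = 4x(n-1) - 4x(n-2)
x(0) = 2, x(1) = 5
Characteristic equation: x² - 4x + 4 = 0, which is (x - (2))².
Repeated root r = 2.
General solution: x(n) = (A + Bn)·(2)^n.
From x(0) = 2: A = 2.
From x(1) = 5: (A + B)·(2) = 5 ⇒ B = \frac{1}{2}.
So x(n) = \left(\frac{n}{2} + 2\right) \cdot (2)^n.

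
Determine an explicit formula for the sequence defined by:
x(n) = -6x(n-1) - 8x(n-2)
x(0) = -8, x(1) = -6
Characteristic equation: x² + 6x + 8 = 0, which factors as (x - (-2))(x - (-4)) = 0.
Roots r₁ = -2, r₂ = -4 (distinct).
General solution: x(n) = A·(-2)^n + B·(-4)^n.
From x(0) = -8: A + B = -8.
From x(1) = -6: -2A - 4B = -6.
Solving: A = -19, B = 11.
So x(n) = - 19 \left(-2\right)^{n} + 11 \left(-4\right)^{n}.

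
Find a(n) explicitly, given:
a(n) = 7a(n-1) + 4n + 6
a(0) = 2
First-order linear with linear forcing.
Homogeneous solution: a_h(n) = A·(7)^n.
Try particular a_p(n) = pn + q. Substituting:
  pn + q = 7(p(n-1) + q) + 4n + 6.
Matching the n-coefficient: p = 7p + 4 ⇒ p = - \frac{2}{3}.
Matching constants: q = -7p + 7q + 6 ⇒ q = - \frac{16}{9}.
General: a(n) = A·(7)^n - \frac{2 n}{3} - \frac{16}{9}.
Apply a(0) = 2: A - \frac{16}{9} = 2 ⇒ A = \frac{34}{9}.
So a(n) = \frac{34 \cdot 7^{n}}{9} - \frac{2 n}{3} - \frac{16}{9}.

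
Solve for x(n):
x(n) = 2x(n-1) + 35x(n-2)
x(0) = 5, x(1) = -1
Characteristic equation: x² - 2x - 35 = 0, which factors as (x - (-5))(x - (7)) = 0.
Roots r₁ = -5, r₂ = 7 (distinct).
General solution: x(n) = A·(-5)^n + B·(7)^n.
From x(0) = 5: A + B = 5.
From x(1) = -1: -5A + 7B = -1.
Solving: A = 3, B = 2.
So x(n) = 3 \left(-5\right)^{n} + 2 \cdot 7^{n}.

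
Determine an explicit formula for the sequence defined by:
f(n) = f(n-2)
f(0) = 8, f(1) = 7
Characteristic equation: x² - 1 = 0, which factors as (x - (1))(x - (-1)) = 0.
Roots r₁ = 1, r₂ = -1 (distinct).
General solution: f(n) = A·(1)^n + B·(-1)^n.
From f(0) = 8: A + B = 8.
From f(1) = 7: A - B = 7.
Solving: A = \frac{15}{2}, B = \frac{1}{2}.
So f(n) = \frac{\left(-1\right)^{n}}{2} + \frac{15}{2}.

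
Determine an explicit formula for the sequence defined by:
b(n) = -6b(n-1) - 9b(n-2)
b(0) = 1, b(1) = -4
Characteristic equation: x² + 6x + 9 = 0, which is (x - (-3))².
Repeated root r = -3.
General solution: b(n) = (A + Bn)·(-3)^n.
From b(0) = 1: A = 1.
From b(1) = -4: (A + B)·(-3) = -4 ⇒ B = \frac{1}{3}.
So b(n) = \left(\frac{n}{3} + 1\right) \cdot (-3)^n.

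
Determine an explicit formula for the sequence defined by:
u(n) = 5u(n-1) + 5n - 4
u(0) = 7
First-order linear with linear forcing.
Homogeneous solution: u_h(n) = A·(5)^n.
Try particular u_p(n) = pn + q. Substituting:
  pn + q = 5(p(n-1) + q) + 5n - 4.
Matching the n-coefficient: p = 5p + 5 ⇒ p = - \frac{5}{4}.
Matching constants: q = -5p + 5q - 4 ⇒ q = - \frac{9}{16}.
General: u(n) = A·(5)^n - \frac{5 n}{4} - \frac{9}{16}.
Apply u(0) = 7: A - \frac{9}{16} = 7 ⇒ A = \frac{121}{16}.
So u(n) = \frac{121 \cdot 5^{n}}{16} - \frac{5 n}{4} - \frac{9}{16}.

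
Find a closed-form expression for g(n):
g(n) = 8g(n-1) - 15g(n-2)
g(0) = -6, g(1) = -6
Characteristic equation: x² - 8x + 15 = 0, which factors as (x - (3))(x - (5)) = 0.
Roots r₁ = 3, r₂ = 5 (distinct).
General solution: g(n) = A·(3)^n + B·(5)^n.
From g(0) = -6: A + B = -6.
From g(1) = -6: 3A + 5B = -6.
Solving: A = -12, B = 6.
So g(n) = - 12 \cdot 3^{n} + 6 \cdot 5^{n}.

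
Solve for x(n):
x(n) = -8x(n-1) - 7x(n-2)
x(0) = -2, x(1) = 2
Characteristic equation: x² + 8x + 7 = 0, which factors as (x - (-7))(x - (-1)) = 0.
Roots r₁ = -7, r₂ = -1 (distinct).
General solution: x(n) = A·(-7)^n + B·(-1)^n.
From x(0) = -2: A + B = -2.
From x(1) = 2: -7A - B = 2.
Solving: A = 0, B = -2.
So x(n) = - 2 \left(-1\right)^{n}.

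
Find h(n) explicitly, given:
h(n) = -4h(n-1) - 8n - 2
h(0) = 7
First-order linear with linear forcing.
Homogeneous solution: h_h(n) = A·(-4)^n.
Try particular h_p(n) = pn + q. Substituting:
  pn + q = -4(p(n-1) + q) - 8n - 2.
Matching the n-coefficient: p = -4p - 8 ⇒ p = - \frac{8}{5}.
Matching constants: q = 4p - 4q - 2 ⇒ q = - \frac{42}{25}.
General: h(n) = A·(-4)^n - \frac{8 n}{5} - \frac{42}{25}.
Apply h(0) = 7: A - \frac{42}{25} = 7 ⇒ A = \frac{217}{25}.
So h(n) = \frac{217 \left(-4\right)^{n}}{25} - \frac{8 n}{5} - \frac{42}{25}.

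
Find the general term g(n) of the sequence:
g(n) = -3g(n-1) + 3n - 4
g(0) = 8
First-order linear with linear forcing.
Homogeneous solution: g_h(n) = A·(-3)^n.
Try particular g_p(n) = pn + q. Substituting:
  pn + q = -3(p(n-1) + q) + 3n - 4.
Matching the n-coefficient: p = -3p + 3 ⇒ p = \frac{3}{4}.
Matching constants: q = 3p - 3q - 4 ⇒ q = - \frac{7}{16}.
General: g(n) = A·(-3)^n + \frac{3 n}{4} - \frac{7}{16}.
Apply g(0) = 8: A - \frac{7}{16} = 8 ⇒ A = \frac{135}{16}.
So g(n) = \frac{135 \left(-3\right)^{n}}{16} + \frac{3 n}{4} - \frac{7}{16}.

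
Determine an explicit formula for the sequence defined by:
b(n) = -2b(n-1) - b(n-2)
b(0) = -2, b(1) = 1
Characteristic equation: x² + 2x + 1 = 0, which is (x - (-1))².
Repeated root r = -1.
General solution: b(n) = (A + Bn)·(-1)^n.
From b(0) = -2: A = -2.
From b(1) = 1: (A + B)·(-1) = 1 ⇒ B = 1.
So b(n) = \left(n - 2\right) \cdot (-1)^n.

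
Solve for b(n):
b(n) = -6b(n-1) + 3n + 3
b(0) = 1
First-order linear with linear forcing.
Homogeneous solution: b_h(n) = A·(-6)^n.
Try particular b_p(n) = pn + q. Substituting:
  pn + q = -6(p(n-1) + q) + 3n + 3.
Matching the n-coefficient: p = -6p + 3 ⇒ p = \frac{3}{7}.
Matching constants: q = 6p - 6q + 3 ⇒ q = \frac{39}{49}.
General: b(n) = A·(-6)^n + \frac{3 n}{7} + \frac{39}{49}.
Apply b(0) = 1: A + \frac{39}{49} = 1 ⇒ A = \frac{10}{49}.
So b(n) = \frac{10 \left(-6\right)^{n}}{49} + \frac{3 n}{7} + \frac{39}{49}.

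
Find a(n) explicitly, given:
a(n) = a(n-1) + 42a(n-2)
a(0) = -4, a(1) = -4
Characteristic equation: x² - x - 42 = 0, which factors as (x - (-6))(x - (7)) = 0.
Roots r₁ = -6, r₂ = 7 (distinct).
General solution: a(n) = A·(-6)^n + B·(7)^n.
From a(0) = -4: A + B = -4.
From a(1) = -4: -6A + 7B = -4.
Solving: A = - \frac{24}{13}, B = - \frac{28}{13}.
So a(n) = - \frac{24 \left(-6\right)^{n}}{13} - \frac{28 \cdot 7^{n}}{13}.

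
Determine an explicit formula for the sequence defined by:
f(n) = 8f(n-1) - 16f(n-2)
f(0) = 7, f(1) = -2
Characteristic equation: x² - 8x + 16 = 0, which is (x - (4))².
Repeated root r = 4.
General solution: f(n) = (A + Bn)·(4)^n.
From f(0) = 7: A = 7.
From f(1) = -2: (A + B)·(4) = -2 ⇒ B = - \frac{15}{2}.
So f(n) = \left(7 - \frac{15 n}{2}\right) \cdot (4)^n.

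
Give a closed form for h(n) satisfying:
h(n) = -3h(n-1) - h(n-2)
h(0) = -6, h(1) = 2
Characteristic equation: x² + 3x + 1 = 0.
Discriminant Δ = (-3)² + 4·(-1) = 5.
Roots r₁,₂ = (-3 ± √5)/2, so r₁ = - \frac{3}{2} + \frac{\sqrt{5}}{2}, r₂ = - \frac{3}{2} - \frac{\sqrt{5}}{2}.
General solution: h(n) = A·r₁^n + B·r₂^n.
From the initial conditions, A + B = -6 and r₁A + r₂B = 2.
Since r₁ - r₂ = √5: A = (2 - (-6)r₂)/√5 = - \frac{7 \sqrt{5}}{5} - 3, and B = -6 - A = -3 + \frac{7 \sqrt{5}}{5}.
So h(n) = \left(- \frac{7 \sqrt{5}}{5} - 3\right)\left(- \frac{3}{2} + \frac{\sqrt{5}}{2}\right)^n + \left(-3 + \frac{7 \sqrt{5}}{5}\right)\left(- \frac{3}{2} - \frac{\sqrt{5}}{2}\right)^n.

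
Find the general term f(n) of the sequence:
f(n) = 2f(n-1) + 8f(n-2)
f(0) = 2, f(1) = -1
Characteristic equation: x² - 2x - 8 = 0, which factors as (x - (-2))(x - (4)) = 0.
Roots r₁ = -2, r₂ = 4 (distinct).
General solution: f(n) = A·(-2)^n + B·(4)^n.
From f(0) = 2: A + B = 2.
From f(1) = -1: -2A + 4B = -1.
Solving: A = \frac{3}{2}, B = \frac{1}{2}.
So f(n) = \frac{3 \left(-2\right)^{n}}{2} + \frac{4^{n}}{2}.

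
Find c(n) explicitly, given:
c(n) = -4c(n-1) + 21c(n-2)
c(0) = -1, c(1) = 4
Characteristic equation: x² + 4x - 21 = 0, which factors as (x - (3))(x - (-7)) = 0.
Roots r₁ = 3, r₂ = -7 (distinct).
General solution: c(n) = A·(3)^n + B·(-7)^n.
From c(0) = -1: A + B = -1.
From c(1) = 4: 3A - 7B = 4.
Solving: A = - \frac{3}{10}, B = - \frac{7}{10}.
So c(n) = - \frac{7 \left(-7\right)^{n}}{10} - \frac{3 \cdot 3^{n}}{10}.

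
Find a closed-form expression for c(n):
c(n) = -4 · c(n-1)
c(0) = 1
Pure geometric recurrence with ratio -4.
By induction c(n) = c(0) · (-4)^n = \left(-4\right)^{n}.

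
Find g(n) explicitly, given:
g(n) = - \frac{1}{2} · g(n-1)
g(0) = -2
Pure geometric recurrence with ratio - \frac{1}{2}.
By induction g(n) = g(0) · (- \frac{1}{2})^n = - 2 \left(- \frac{1}{2}\right)^{n}.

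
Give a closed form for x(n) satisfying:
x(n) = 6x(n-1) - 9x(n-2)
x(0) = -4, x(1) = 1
Characteristic equation: x² - 6x + 9 = 0, which is (x - (3))².
Repeated root r = 3.
General solution: x(n) = (A + Bn)·(3)^n.
From x(0) = -4: A = -4.
From x(1) = 1: (A + B)·(3) = 1 ⇒ B = \frac{13}{3}.
So x(n) = \left(\frac{13 n}{3} - 4\right) \cdot (3)^n.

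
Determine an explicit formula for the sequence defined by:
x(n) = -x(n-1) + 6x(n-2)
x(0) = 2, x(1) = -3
Characteristic equation: x² + x - 6 = 0, which factors as (x - (2))(x - (-3)) = 0.
Roots r₁ = 2, r₂ = -3 (distinct).
General solution: x(n) = A·(2)^n + B·(-3)^n.
From x(0) = 2: A + B = 2.
From x(1) = -3: 2A - 3B = -3.
Solving: A = \frac{3}{5}, B = \frac{7}{5}.
So x(n) = \frac{7 \left(-3\right)^{n}}{5} + \frac{3 \cdot 2^{n}}{5}.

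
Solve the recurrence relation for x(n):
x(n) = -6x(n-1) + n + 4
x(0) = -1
First-order linear with linear forcing.
Homogeneous solution: x_h(n) = A·(-6)^n.
Try particular x_p(n) = pn + q. Substituting:
  pn + q = -6(p(n-1) + q) + n + 4.
Matching the n-coefficient: p = -6p + 1 ⇒ p = \frac{1}{7}.
Matching constants: q = 6p - 6q + 4 ⇒ q = \frac{34}{49}.
General: x(n) = A·(-6)^n + \frac{n}{7} + \frac{34}{49}.
Apply x(0) = -1: A + \frac{34}{49} = -1 ⇒ A = - \frac{83}{49}.
So x(n) = - \frac{83 \left(-6\right)^{n}}{49} + \frac{n}{7} + \frac{34}{49}.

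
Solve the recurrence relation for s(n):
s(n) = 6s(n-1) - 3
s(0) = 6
First-order linear non-homogeneous.
Homogeneous solution: s_h(n) = A·(6)^n.
Try constant particular solution s_p = K: K = 6K - 3 ⇒ K = \frac{3}{5}.
General: s(n) = A·(6)^n + \frac{3}{5}.
Apply s(0) = 6: A + \frac{3}{5} = 6 ⇒ A = \frac{27}{5}.
So s(n) = \frac{27 \cdot 6^{n}}{5} + \frac{3}{5}.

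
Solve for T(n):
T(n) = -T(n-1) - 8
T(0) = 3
First-order linear non-homogeneous.
Homogeneous solution: T_h(n) = A·(-1)^n.
Try constant particular solution T_p = K: K = -K - 8 ⇒ K = -4.
General: T(n) = A·(-1)^n - 4.
Apply T(0) = 3: A - 4 = 3 ⇒ A = 7.
So T(n) = 7 \left(-1\right)^{n} - 4.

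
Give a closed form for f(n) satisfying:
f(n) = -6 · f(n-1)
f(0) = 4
Pure geometric recurrence with ratio -6.
By induction f(n) = f(0) · (-6)^n = 4 \left(-6\right)^{n}.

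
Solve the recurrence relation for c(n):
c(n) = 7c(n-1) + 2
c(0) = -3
First-order linear non-homogeneous.
Homogeneous solution: c_h(n) = A·(7)^n.
Try constant particular solution c_p = K: K = 7K + 2 ⇒ K = - \frac{1}{3}.
General: c(n) = A·(7)^n - \frac{1}{3}.
Apply c(0) = -3: A - \frac{1}{3} = -3 ⇒ A = - \frac{8}{3}.
So c(n) = - \frac{8 \cdot 7^{n}}{3} - \frac{1}{3}.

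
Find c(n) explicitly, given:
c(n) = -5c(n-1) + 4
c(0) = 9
First-order linear non-homogeneous.
Homogeneous solution: c_h(n) = A·(-5)^n.
Try constant particular solution c_p = K: K = -5K + 4 ⇒ K = \frac{2}{3}.
General: c(n) = A·(-5)^n + \frac{2}{3}.
Apply c(0) = 9: A + \frac{2}{3} = 9 ⇒ A = \frac{25}{3}.
So c(n) = \frac{25 \left(-5\right)^{n}}{3} + \frac{2}{3}.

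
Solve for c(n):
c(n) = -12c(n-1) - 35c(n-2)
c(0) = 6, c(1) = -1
Characteristic equation: x² + 12x + 35 = 0, which factors as (x - (-5))(x - (-7)) = 0.
Roots r₁ = -5, r₂ = -7 (distinct).
General solution: c(n) = A·(-5)^n + B·(-7)^n.
From c(0) = 6: A + B = 6.
From c(1) = -1: -5A - 7B = -1.
Solving: A = \frac{41}{2}, B = - \frac{29}{2}.
So c(n) = \frac{41 \left(-5\right)^{n}}{2} - \frac{29 \left(-7\right)^{n}}{2}.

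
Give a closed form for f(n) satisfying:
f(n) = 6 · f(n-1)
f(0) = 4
Pure geometric recurrence with ratio 6.
By induction f(n) = f(0) · (6)^n = 4 \cdot 6^{n}.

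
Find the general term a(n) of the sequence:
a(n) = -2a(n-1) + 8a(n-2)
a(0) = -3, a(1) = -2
Characteristic equation: x² + 2x - 8 = 0, which factors as (x - (2))(x - (-4)) = 0.
Roots r₁ = 2, r₂ = -4 (distinct).
General solution: a(n) = A·(2)^n + B·(-4)^n.
From a(0) = -3: A + B = -3.
From a(1) = -2: 2A - 4B = -2.
Solving: A = - \frac{7}{3}, B = - \frac{2}{3}.
So a(n) = - \frac{2 \left(-4\right)^{n}}{3} - \frac{7 \cdot 2^{n}}{3}.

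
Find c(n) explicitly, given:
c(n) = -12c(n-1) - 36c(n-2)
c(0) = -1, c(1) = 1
Characteristic equation: x² + 12x + 36 = 0, which is (x - (-6))².
Repeated root r = -6.
General solution: c(n) = (A + Bn)·(-6)^n.
From c(0) = -1: A = -1.
From c(1) = 1: (A + B)·(-6) = 1 ⇒ B = \frac{5}{6}.
So c(n) = \left(\frac{5 n}{6} - 1\right) \cdot (-6)^n.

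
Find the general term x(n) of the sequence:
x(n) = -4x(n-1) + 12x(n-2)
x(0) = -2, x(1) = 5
Characteristic equation: x² + 4x - 12 = 0, which factors as (x - (-6))(x - (2)) = 0.
Roots r₁ = -6, r₂ = 2 (distinct).
General solution: x(n) = A·(-6)^n + B·(2)^n.
From x(0) = -2: A + B = -2.
From x(1) = 5: -6A + 2B = 5.
Solving: A = - \frac{9}{8}, B = - \frac{7}{8}.
So x(n) = - \frac{9 \left(-6\right)^{n}}{8} - \frac{7 \cdot 2^{n}}{8}.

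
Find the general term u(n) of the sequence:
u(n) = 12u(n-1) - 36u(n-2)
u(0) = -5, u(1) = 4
Characteristic equation: x² - 12x + 36 = 0, which is (x - (6))².
Repeated root r = 6.
General solution: u(n) = (A + Bn)·(6)^n.
From u(0) = -5: A = -5.
From u(1) = 4: (A + B)·(6) = 4 ⇒ B = \frac{17}{3}.
So u(n) = \left(\frac{17 n}{3} - 5\right) \cdot (6)^n.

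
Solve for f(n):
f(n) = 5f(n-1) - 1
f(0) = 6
First-order linear non-homogeneous.
Homogeneous solution: f_h(n) = A·(5)^n.
Try constant particular solution f_p = K: K = 5K - 1 ⇒ K = \frac{1}{4}.
General: f(n) = A·(5)^n + \frac{1}{4}.
Apply f(0) = 6: A + \frac{1}{4} = 6 ⇒ A = \frac{23}{4}.
So f(n) = \frac{23 \cdot 5^{n}}{4} + \frac{1}{4}.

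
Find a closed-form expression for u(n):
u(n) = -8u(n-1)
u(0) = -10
This is a homogeneous first-order recurrence with ratio -8.
By induction u(n) = u(0) · (-8)^n = - 10 \left(-8\right)^{n}.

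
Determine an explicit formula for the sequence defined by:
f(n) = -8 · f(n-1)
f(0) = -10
Pure geometric recurrence with ratio -8.
By induction f(n) = f(0) · (-8)^n = - 10 \left(-8\right)^{n}.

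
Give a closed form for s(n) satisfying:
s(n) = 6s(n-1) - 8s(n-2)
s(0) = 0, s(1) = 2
Characteristic equation: x² - 6x + 8 = 0, which factors as (x - (2))(x - (4)) = 0.
Roots r₁ = 2, r₂ = 4 (distinct).
General solution: s(n) = A·(2)^n + B·(4)^n.
From s(0) = 0: A + B = 0.
From s(1) = 2: 2A + 4B = 2.
Solving: A = -1, B = 1.
So s(n) = - 2^{n} + 4^{n}.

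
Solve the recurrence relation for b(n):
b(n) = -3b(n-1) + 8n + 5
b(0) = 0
First-order linear with linear forcing.
Homogeneous solution: b_h(n) = A·(-3)^n.
Try particular b_p(n) = pn + q. Substituting:
  pn + q = -3(p(n-1) + q) + 8n + 5.
Matching the n-coefficient: p = -3p + 8 ⇒ p = 2.
Matching constants: q = 3p - 3q + 5 ⇒ q = \frac{11}{4}.
General: b(n) = A·(-3)^n + 2 n + \frac{11}{4}.
Apply b(0) = 0: A + \frac{11}{4} = 0 ⇒ A = - \frac{11}{4}.
So b(n) = - \frac{11 \left(-3\right)^{n}}{4} + 2 n + \frac{11}{4}.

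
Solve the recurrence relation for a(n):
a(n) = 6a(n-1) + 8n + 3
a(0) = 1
First-order linear with linear forcing.
Homogeneous solution: a_h(n) = A·(6)^n.
Try particular a_p(n) = pn + q. Substituting:
  pn + q = 6(p(n-1) + q) + 8n + 3.
Matching the n-coefficient: p = 6p + 8 ⇒ p = - \frac{8}{5}.
Matching constants: q = -6p + 6q + 3 ⇒ q = - \frac{63}{25}.
General: a(n) = A·(6)^n - \frac{8 n}{5} - \frac{63}{25}.
Apply a(0) = 1: A - \frac{63}{25} = 1 ⇒ A = \frac{88}{25}.
So a(n) = \frac{88 \cdot 6^{n}}{25} - \frac{8 n}{5} - \frac{63}{25}.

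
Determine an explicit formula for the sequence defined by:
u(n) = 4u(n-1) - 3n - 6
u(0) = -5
First-order linear with linear forcing.
Homogeneous solution: u_h(n) = A·(4)^n.
Try particular u_p(n) = pn + q. Substituting:
  pn + q = 4(p(n-1) + q) - 3n - 6.
Matching the n-coefficient: p = 4p - 3 ⇒ p = 1.
Matching constants: q = -4p + 4q - 6 ⇒ q = \frac{10}{3}.
General: u(n) = A·(4)^n + n + \frac{10}{3}.
Apply u(0) = -5: A + \frac{10}{3} = -5 ⇒ A = - \frac{25}{3}.
So u(n) = - \frac{25 \cdot 4^{n}}{3} + n + \frac{10}{3}.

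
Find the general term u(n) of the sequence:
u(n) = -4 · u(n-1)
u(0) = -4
Pure geometric recurrence with ratio -4.
By induction u(n) = u(0) · (-4)^n = - 4 \left(-4\right)^{n}.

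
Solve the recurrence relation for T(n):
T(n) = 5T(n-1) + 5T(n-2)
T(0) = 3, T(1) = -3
Characteristic equation: x² - 5x - 5 = 0.
Discriminant Δ = (5)² + 4·(5) = 45.
Roots r₁,₂ = (5 ± √45)/2, so r₁ = \frac{5}{2} + \frac{3 \sqrt{5}}{2}, r₂ = \frac{5}{2} - \frac{3 \sqrt{5}}{2}.
General solution: T(n) = A·r₁^n + B·r₂^n.
From the initial conditions, A + B = 3 and r₁A + r₂B = -3.
Since r₁ - r₂ = √45: A = (-3 - (3)r₂)/√45 = \frac{3}{2} - \frac{7 \sqrt{5}}{10}, and B = 3 - A = \frac{3}{2} + \frac{7 \sqrt{5}}{10}.
So T(n) = \left(\frac{3}{2} - \frac{7 \sqrt{5}}{10}\right)\left(\frac{5}{2} + \frac{3 \sqrt{5}}{2}\right)^n + \left(\frac{3}{2} + \frac{7 \sqrt{5}}{10}\right)\left(\frac{5}{2} - \frac{3 \sqrt{5}}{2}\right)^n.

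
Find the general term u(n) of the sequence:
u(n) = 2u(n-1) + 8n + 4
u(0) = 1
First-order linear with linear forcing.
Homogeneous solution: u_h(n) = A·(2)^n.
Try particular u_p(n) = pn + q. Substituting:
  pn + q = 2(p(n-1) + q) + 8n + 4.
Matching the n-coefficient: p = 2p + 8 ⇒ p = -8.
Matching constants: q = -2p + 2q + 4 ⇒ q = -20.
General: u(n) = A·(2)^n - 8 n - 20.
Apply u(0) = 1: A - 20 = 1 ⇒ A = 21.
So u(n) = 21 \cdot 2^{n} - 8 n - 20.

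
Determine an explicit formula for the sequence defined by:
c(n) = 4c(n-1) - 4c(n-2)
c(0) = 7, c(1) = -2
Characteristic equation: x² - 4x + 4 = 0, which is (x - (2))².
Repeated root r = 2.
General solution: c(n) = (A + Bn)·(2)^n.
From c(0) = 7: A = 7.
From c(1) = -2: (A + B)·(2) = -2 ⇒ B = -8.
So c(n) = \left(7 - 8 n\right) \cdot (2)^n.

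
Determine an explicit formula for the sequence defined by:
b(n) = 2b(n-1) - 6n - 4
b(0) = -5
First-order linear with linear forcing.
Homogeneous solution: b_h(n) = A·(2)^n.
Try particular b_p(n) = pn + q. Substituting:
  pn + q = 2(p(n-1) + q) - 6n - 4.
Matching the n-coefficient: p = 2p - 6 ⇒ p = 6.
Matching constants: q = -2p + 2q - 4 ⇒ q = 16.
General: b(n) = A·(2)^n + 6 n + 16.
Apply b(0) = -5: A + 16 = -5 ⇒ A = -21.
So b(n) = - 21 \cdot 2^{n} + 6 n + 16.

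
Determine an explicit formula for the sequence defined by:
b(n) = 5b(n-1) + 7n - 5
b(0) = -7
First-order linear with linear forcing.
Homogeneous solution: b_h(n) = A·(5)^n.
Try particular b_p(n) = pn + q. Substituting:
  pn + q = 5(p(n-1) + q) + 7n - 5.
Matching the n-coefficient: p = 5p + 7 ⇒ p = - \frac{7}{4}.
Matching constants: q = -5p + 5q - 5 ⇒ q = - \frac{15}{16}.
General: b(n) = A·(5)^n - \frac{7 n}{4} - \frac{15}{16}.
Apply b(0) = -7: A - \frac{15}{16} = -7 ⇒ A = - \frac{97}{16}.
So b(n) = - \frac{97 \cdot 5^{n}}{16} - \frac{7 n}{4} - \frac{15}{16}.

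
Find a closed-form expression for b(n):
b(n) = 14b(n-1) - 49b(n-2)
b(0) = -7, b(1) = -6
Characteristic equation: x² - 14x + 49 = 0, which is (x - (7))².
Repeated root r = 7.
General solution: b(n) = (A + Bn)·(7)^n.
From b(0) = -7: A = -7.
From b(1) = -6: (A + B)·(7) = -6 ⇒ B = \frac{43}{7}.
So b(n) = \left(\frac{43 n}{7} - 7\right) \cdot (7)^n.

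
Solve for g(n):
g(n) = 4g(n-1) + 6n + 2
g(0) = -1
First-order linear with linear forcing.
Homogeneous solution: g_h(n) = A·(4)^n.
Try particular g_p(n) = pn + q. Substituting:
  pn + q = 4(p(n-1) + q) + 6n + 2.
Matching the n-coefficient: p = 4p + 6 ⇒ p = -2.
Matching constants: q = -4p + 4q + 2 ⇒ q = - \frac{10}{3}.
General: g(n) = A·(4)^n - 2 n - \frac{10}{3}.
Apply g(0) = -1: A - \frac{10}{3} = -1 ⇒ A = \frac{7}{3}.
So g(n) = \frac{7 \cdot 4^{n}}{3} - 2 n - \frac{10}{3}.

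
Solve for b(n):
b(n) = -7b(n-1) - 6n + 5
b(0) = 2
First-order linear with linear forcing.
Homogeneous solution: b_h(n) = A·(-7)^n.
Try particular b_p(n) = pn + q. Substituting:
  pn + q = -7(p(n-1) + q) - 6n + 5.
Matching the n-coefficient: p = -7p - 6 ⇒ p = - \frac{3}{4}.
Matching constants: q = 7p - 7q + 5 ⇒ q = - \frac{1}{32}.
General: b(n) = A·(-7)^n - \frac{3 n}{4} - \frac{1}{32}.
Apply b(0) = 2: A - \frac{1}{32} = 2 ⇒ A = \frac{65}{32}.
So b(n) = \frac{65 \left(-7\right)^{n}}{32} - \frac{3 n}{4} - \frac{1}{32}.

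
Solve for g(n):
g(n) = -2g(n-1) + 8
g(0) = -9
First-order linear non-homogeneous.
Homogeneous solution: g_h(n) = A·(-2)^n.
Try constant particular solution g_p = K: K = -2K + 8 ⇒ K = \frac{8}{3}.
General: g(n) = A·(-2)^n + \frac{8}{3}.
Apply g(0) = -9: A + \frac{8}{3} = -9 ⇒ A = - \frac{35}{3}.
So g(n) = \frac{8}{3} - \frac{35 \left(-2\right)^{n}}{3}.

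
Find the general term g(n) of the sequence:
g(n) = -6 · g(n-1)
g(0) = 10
Pure geometric recurrence with ratio -6.
By induction g(n) = g(0) · (-6)^n = 10 \left(-6\right)^{n}.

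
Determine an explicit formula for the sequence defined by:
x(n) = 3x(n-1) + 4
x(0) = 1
First-order linear non-homogeneous.
Homogeneous solution: x_h(n) = A·(3)^n.
Try constant particular solution x_p = K: K = 3K + 4 ⇒ K = -2.
General: x(n) = A·(3)^n - 2.
Apply x(0) = 1: A - 2 = 1 ⇒ A = 3.
So x(n) = 3 \cdot 3^{n} - 2.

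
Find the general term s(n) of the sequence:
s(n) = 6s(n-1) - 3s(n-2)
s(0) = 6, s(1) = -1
Characteristic equation: x² - 6x + 3 = 0.
Discriminant Δ = (6)² + 4·(-3) = 24.
Roots r₁,₂ = (6 ± √24)/2, so r₁ = \sqrt{6} + 3, r₂ = 3 - \sqrt{6}.
General solution: s(n) = A·r₁^n + B·r₂^n.
From the initial conditions, A + B = 6 and r₁A + r₂B = -1.
Since r₁ - r₂ = √24: A = (-1 - (6)r₂)/√24 = 3 - \frac{19 \sqrt{6}}{12}, and B = 6 - A = 3 + \frac{19 \sqrt{6}}{12}.
So s(n) = \left(3 - \frac{19 \sqrt{6}}{12}\right)\left(\sqrt{6} + 3\right)^n + \left(3 + \frac{19 \sqrt{6}}{12}\right)\left(3 - \sqrt{6}\right)^n.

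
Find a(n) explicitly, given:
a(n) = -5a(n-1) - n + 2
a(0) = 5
First-order linear with linear forcing.
Homogeneous solution: a_h(n) = A·(-5)^n.
Try particular a_p(n) = pn + q. Substituting:
  pn + q = -5(p(n-1) + q) - n + 2.
Matching the n-coefficient: p = -5p - 1 ⇒ p = - \frac{1}{6}.
Matching constants: q = 5p - 5q + 2 ⇒ q = \frac{7}{36}.
General: a(n) = A·(-5)^n - \frac{n}{6} + \frac{7}{36}.
Apply a(0) = 5: A + \frac{7}{36} = 5 ⇒ A = \frac{173}{36}.
So a(n) = \frac{173 \left(-5\right)^{n}}{36} - \frac{n}{6} + \frac{7}{36}.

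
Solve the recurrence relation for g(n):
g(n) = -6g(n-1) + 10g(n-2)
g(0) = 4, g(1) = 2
Characteristic equation: x² + 6x - 10 = 0.
Discriminant Δ = (-6)² + 4·(10) = 76.
Roots r₁,₂ = (-6 ± √76)/2, so r₁ = -3 + \sqrt{19}, r₂ = - \sqrt{19} - 3.
General solution: g(n) = A·r₁^n + B·r₂^n.
From the initial conditions, A + B = 4 and r₁A + r₂B = 2.
Since r₁ - r₂ = √76: A = (2 - (4)r₂)/√76 = \frac{7 \sqrt{19}}{19} + 2, and B = 4 - A = 2 - \frac{7 \sqrt{19}}{19}.
So g(n) = \left(\frac{7 \sqrt{19}}{19} + 2\right)\left(-3 + \sqrt{19}\right)^n + \left(2 - \frac{7 \sqrt{19}}{19}\right)\left(- \sqrt{19} - 3\right)^n.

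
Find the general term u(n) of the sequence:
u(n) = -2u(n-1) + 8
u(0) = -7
First-order linear non-homogeneous.
Homogeneous solution: u_h(n) = A·(-2)^n.
Try constant particular solution u_p = K: K = -2K + 8 ⇒ K = \frac{8}{3}.
General: u(n) = A·(-2)^n + \frac{8}{3}.
Apply u(0) = -7: A + \frac{8}{3} = -7 ⇒ A = - \frac{29}{3}.
So u(n) = \frac{8}{3} - \frac{29 \left(-2\right)^{n}}{3}.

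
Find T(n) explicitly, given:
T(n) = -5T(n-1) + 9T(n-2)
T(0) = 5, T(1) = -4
Characteristic equation: x² + 5x - 9 = 0.
Discriminant Δ = (-5)² + 4·(9) = 61.
Roots r₁,₂ = (-5 ± √61)/2, so r₁ = - \frac{5}{2} + \frac{\sqrt{61}}{2}, r₂ = - \frac{\sqrt{61}}{2} - \frac{5}{2}.
General solution: T(n) = A·r₁^n + B·r₂^n.
From the initial conditions, A + B = 5 and r₁A + r₂B = -4.
Since r₁ - r₂ = √61: A = (-4 - (5)r₂)/√61 = \frac{17 \sqrt{61}}{122} + \frac{5}{2}, and B = 5 - A = \frac{5}{2} - \frac{17 \sqrt{61}}{122}.
So T(n) = \left(\frac{17 \sqrt{61}}{122} + \frac{5}{2}\right)\left(- \frac{5}{2} + \frac{\sqrt{61}}{2}\right)^n + \left(\frac{5}{2} - \frac{17 \sqrt{61}}{122}\right)\left(- \frac{\sqrt{61}}{2} - \frac{5}{2}\right)^n.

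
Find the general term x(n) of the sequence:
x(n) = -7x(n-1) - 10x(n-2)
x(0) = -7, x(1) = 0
Characteristic equation: x² + 7x + 10 = 0, which factors as (x - (-5))(x - (-2)) = 0.
Roots r₁ = -5, r₂ = -2 (distinct).
General solution: x(n) = A·(-5)^n + B·(-2)^n.
From x(0) = -7: A + B = -7.
From x(1) = 0: -5A - 2B = 0.
Solving: A = \frac{14}{3}, B = - \frac{35}{3}.
So x(n) = - \frac{35 \left(-2\right)^{n}}{3} + \frac{14 \left(-5\right)^{n}}{3}.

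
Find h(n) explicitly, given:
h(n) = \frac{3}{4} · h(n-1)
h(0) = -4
Pure geometric recurrence with ratio \frac{3}{4}.
By induction h(n) = h(0) · (\frac{3}{4})^n = - 4 \left(\frac{3}{4}\right)^{n}.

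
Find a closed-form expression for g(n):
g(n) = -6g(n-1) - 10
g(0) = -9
First-order linear non-homogeneous.
Homogeneous solution: g_h(n) = A·(-6)^n.
Try constant particular solution g_p = K: K = -6K - 10 ⇒ K = - \frac{10}{7}.
General: g(n) = A·(-6)^n - \frac{10}{7}.
Apply g(0) = -9: A - \frac{10}{7} = -9 ⇒ A = - \frac{53}{7}.
So g(n) = - \frac{53 \left(-6\right)^{n}}{7} - \frac{10}{7}.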